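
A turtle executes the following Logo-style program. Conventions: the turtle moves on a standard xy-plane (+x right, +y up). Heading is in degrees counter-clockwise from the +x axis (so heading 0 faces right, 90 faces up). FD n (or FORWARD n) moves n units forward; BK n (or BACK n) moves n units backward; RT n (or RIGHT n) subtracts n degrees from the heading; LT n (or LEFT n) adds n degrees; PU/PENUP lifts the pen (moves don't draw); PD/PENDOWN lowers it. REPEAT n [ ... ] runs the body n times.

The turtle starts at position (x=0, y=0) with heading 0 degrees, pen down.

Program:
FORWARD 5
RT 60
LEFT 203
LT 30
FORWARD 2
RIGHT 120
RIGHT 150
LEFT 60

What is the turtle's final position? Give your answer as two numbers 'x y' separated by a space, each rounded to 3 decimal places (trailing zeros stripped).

Answer: 3.015 0.244

Derivation:
Executing turtle program step by step:
Start: pos=(0,0), heading=0, pen down
FD 5: (0,0) -> (5,0) [heading=0, draw]
RT 60: heading 0 -> 300
LT 203: heading 300 -> 143
LT 30: heading 143 -> 173
FD 2: (5,0) -> (3.015,0.244) [heading=173, draw]
RT 120: heading 173 -> 53
RT 150: heading 53 -> 263
LT 60: heading 263 -> 323
Final: pos=(3.015,0.244), heading=323, 2 segment(s) drawn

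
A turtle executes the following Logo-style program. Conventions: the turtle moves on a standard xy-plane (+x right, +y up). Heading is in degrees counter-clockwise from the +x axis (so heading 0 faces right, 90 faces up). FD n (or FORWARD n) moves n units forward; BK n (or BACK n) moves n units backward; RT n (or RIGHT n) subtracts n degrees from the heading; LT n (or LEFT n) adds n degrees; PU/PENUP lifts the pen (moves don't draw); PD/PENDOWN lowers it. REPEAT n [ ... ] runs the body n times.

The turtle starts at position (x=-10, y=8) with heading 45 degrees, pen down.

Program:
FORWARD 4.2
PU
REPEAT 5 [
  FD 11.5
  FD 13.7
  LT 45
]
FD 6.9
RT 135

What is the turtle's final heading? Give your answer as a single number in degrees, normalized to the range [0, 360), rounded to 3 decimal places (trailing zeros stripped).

Executing turtle program step by step:
Start: pos=(-10,8), heading=45, pen down
FD 4.2: (-10,8) -> (-7.03,10.97) [heading=45, draw]
PU: pen up
REPEAT 5 [
  -- iteration 1/5 --
  FD 11.5: (-7.03,10.97) -> (1.102,19.102) [heading=45, move]
  FD 13.7: (1.102,19.102) -> (10.789,28.789) [heading=45, move]
  LT 45: heading 45 -> 90
  -- iteration 2/5 --
  FD 11.5: (10.789,28.789) -> (10.789,40.289) [heading=90, move]
  FD 13.7: (10.789,40.289) -> (10.789,53.989) [heading=90, move]
  LT 45: heading 90 -> 135
  -- iteration 3/5 --
  FD 11.5: (10.789,53.989) -> (2.657,62.121) [heading=135, move]
  FD 13.7: (2.657,62.121) -> (-7.03,71.808) [heading=135, move]
  LT 45: heading 135 -> 180
  -- iteration 4/5 --
  FD 11.5: (-7.03,71.808) -> (-18.53,71.808) [heading=180, move]
  FD 13.7: (-18.53,71.808) -> (-32.23,71.808) [heading=180, move]
  LT 45: heading 180 -> 225
  -- iteration 5/5 --
  FD 11.5: (-32.23,71.808) -> (-40.362,63.676) [heading=225, move]
  FD 13.7: (-40.362,63.676) -> (-50.049,53.989) [heading=225, move]
  LT 45: heading 225 -> 270
]
FD 6.9: (-50.049,53.989) -> (-50.049,47.089) [heading=270, move]
RT 135: heading 270 -> 135
Final: pos=(-50.049,47.089), heading=135, 1 segment(s) drawn

Answer: 135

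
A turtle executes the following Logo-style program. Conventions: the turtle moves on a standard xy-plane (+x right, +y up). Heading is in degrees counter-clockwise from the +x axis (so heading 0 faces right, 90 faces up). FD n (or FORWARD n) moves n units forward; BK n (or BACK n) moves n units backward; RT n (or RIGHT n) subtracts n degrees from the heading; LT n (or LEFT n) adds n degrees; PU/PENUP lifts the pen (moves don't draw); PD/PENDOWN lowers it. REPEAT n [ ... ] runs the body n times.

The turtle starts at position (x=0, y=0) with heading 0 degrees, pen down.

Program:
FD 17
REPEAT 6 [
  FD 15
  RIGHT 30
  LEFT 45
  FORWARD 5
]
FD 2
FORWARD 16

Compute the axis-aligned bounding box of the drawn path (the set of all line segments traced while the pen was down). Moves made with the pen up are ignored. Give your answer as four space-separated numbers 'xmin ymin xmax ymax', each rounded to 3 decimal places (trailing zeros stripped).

Executing turtle program step by step:
Start: pos=(0,0), heading=0, pen down
FD 17: (0,0) -> (17,0) [heading=0, draw]
REPEAT 6 [
  -- iteration 1/6 --
  FD 15: (17,0) -> (32,0) [heading=0, draw]
  RT 30: heading 0 -> 330
  LT 45: heading 330 -> 15
  FD 5: (32,0) -> (36.83,1.294) [heading=15, draw]
  -- iteration 2/6 --
  FD 15: (36.83,1.294) -> (51.319,5.176) [heading=15, draw]
  RT 30: heading 15 -> 345
  LT 45: heading 345 -> 30
  FD 5: (51.319,5.176) -> (55.649,7.676) [heading=30, draw]
  -- iteration 3/6 --
  FD 15: (55.649,7.676) -> (68.639,15.176) [heading=30, draw]
  RT 30: heading 30 -> 0
  LT 45: heading 0 -> 45
  FD 5: (68.639,15.176) -> (72.175,18.712) [heading=45, draw]
  -- iteration 4/6 --
  FD 15: (72.175,18.712) -> (82.781,29.319) [heading=45, draw]
  RT 30: heading 45 -> 15
  LT 45: heading 15 -> 60
  FD 5: (82.781,29.319) -> (85.281,33.649) [heading=60, draw]
  -- iteration 5/6 --
  FD 15: (85.281,33.649) -> (92.781,46.639) [heading=60, draw]
  RT 30: heading 60 -> 30
  LT 45: heading 30 -> 75
  FD 5: (92.781,46.639) -> (94.075,51.469) [heading=75, draw]
  -- iteration 6/6 --
  FD 15: (94.075,51.469) -> (97.958,65.958) [heading=75, draw]
  RT 30: heading 75 -> 45
  LT 45: heading 45 -> 90
  FD 5: (97.958,65.958) -> (97.958,70.958) [heading=90, draw]
]
FD 2: (97.958,70.958) -> (97.958,72.958) [heading=90, draw]
FD 16: (97.958,72.958) -> (97.958,88.958) [heading=90, draw]
Final: pos=(97.958,88.958), heading=90, 15 segment(s) drawn

Segment endpoints: x in {0, 17, 32, 36.83, 51.319, 55.649, 68.639, 72.175, 82.781, 85.281, 92.781, 94.075, 97.958}, y in {0, 1.294, 5.176, 7.676, 15.176, 18.712, 29.319, 33.649, 46.639, 51.469, 65.958, 70.958, 72.958, 88.958}
xmin=0, ymin=0, xmax=97.958, ymax=88.958

Answer: 0 0 97.958 88.958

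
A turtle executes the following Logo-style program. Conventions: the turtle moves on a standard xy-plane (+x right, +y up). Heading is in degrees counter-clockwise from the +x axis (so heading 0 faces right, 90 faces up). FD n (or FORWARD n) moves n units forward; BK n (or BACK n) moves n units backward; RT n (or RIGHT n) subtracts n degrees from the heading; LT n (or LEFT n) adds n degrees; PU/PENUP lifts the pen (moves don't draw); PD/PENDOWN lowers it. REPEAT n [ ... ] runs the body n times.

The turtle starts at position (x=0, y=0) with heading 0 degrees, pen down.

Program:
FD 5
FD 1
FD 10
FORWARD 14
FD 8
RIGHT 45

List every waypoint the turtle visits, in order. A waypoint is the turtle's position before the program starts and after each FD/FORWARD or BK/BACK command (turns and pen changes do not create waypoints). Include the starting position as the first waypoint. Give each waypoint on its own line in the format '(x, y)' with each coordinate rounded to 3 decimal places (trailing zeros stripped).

Executing turtle program step by step:
Start: pos=(0,0), heading=0, pen down
FD 5: (0,0) -> (5,0) [heading=0, draw]
FD 1: (5,0) -> (6,0) [heading=0, draw]
FD 10: (6,0) -> (16,0) [heading=0, draw]
FD 14: (16,0) -> (30,0) [heading=0, draw]
FD 8: (30,0) -> (38,0) [heading=0, draw]
RT 45: heading 0 -> 315
Final: pos=(38,0), heading=315, 5 segment(s) drawn
Waypoints (6 total):
(0, 0)
(5, 0)
(6, 0)
(16, 0)
(30, 0)
(38, 0)

Answer: (0, 0)
(5, 0)
(6, 0)
(16, 0)
(30, 0)
(38, 0)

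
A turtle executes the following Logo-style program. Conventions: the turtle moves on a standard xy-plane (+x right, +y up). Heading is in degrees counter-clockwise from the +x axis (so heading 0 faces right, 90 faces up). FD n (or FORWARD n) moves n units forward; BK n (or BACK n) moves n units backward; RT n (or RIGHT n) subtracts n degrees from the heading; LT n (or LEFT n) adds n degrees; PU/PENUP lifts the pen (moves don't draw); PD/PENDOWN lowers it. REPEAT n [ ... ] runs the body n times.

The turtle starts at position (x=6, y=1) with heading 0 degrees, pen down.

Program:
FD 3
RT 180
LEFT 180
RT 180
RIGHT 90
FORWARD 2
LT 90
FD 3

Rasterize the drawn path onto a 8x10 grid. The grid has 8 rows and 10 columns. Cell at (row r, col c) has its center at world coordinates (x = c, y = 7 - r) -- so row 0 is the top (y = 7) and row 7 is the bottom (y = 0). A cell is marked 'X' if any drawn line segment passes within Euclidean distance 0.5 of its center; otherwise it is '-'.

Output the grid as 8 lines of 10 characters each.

Answer: ----------
----------
----------
----------
------XXXX
---------X
------XXXX
----------

Derivation:
Segment 0: (6,1) -> (9,1)
Segment 1: (9,1) -> (9,3)
Segment 2: (9,3) -> (6,3)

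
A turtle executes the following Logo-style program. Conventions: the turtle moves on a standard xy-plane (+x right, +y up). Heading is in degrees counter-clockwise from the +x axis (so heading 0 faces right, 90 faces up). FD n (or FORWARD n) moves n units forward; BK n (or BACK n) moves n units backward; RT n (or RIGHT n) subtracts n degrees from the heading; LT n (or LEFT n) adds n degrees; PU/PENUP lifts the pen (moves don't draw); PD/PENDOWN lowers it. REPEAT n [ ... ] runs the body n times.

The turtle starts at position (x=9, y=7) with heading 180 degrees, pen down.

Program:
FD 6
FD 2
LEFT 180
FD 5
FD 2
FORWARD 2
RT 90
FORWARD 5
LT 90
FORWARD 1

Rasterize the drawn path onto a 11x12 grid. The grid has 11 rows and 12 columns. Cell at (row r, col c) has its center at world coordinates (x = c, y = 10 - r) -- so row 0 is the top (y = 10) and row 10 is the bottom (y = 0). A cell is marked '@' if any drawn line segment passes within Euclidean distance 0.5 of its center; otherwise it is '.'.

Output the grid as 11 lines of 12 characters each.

Answer: ............
............
............
.@@@@@@@@@@.
..........@.
..........@.
..........@.
..........@.
..........@@
............
............

Derivation:
Segment 0: (9,7) -> (3,7)
Segment 1: (3,7) -> (1,7)
Segment 2: (1,7) -> (6,7)
Segment 3: (6,7) -> (8,7)
Segment 4: (8,7) -> (10,7)
Segment 5: (10,7) -> (10,2)
Segment 6: (10,2) -> (11,2)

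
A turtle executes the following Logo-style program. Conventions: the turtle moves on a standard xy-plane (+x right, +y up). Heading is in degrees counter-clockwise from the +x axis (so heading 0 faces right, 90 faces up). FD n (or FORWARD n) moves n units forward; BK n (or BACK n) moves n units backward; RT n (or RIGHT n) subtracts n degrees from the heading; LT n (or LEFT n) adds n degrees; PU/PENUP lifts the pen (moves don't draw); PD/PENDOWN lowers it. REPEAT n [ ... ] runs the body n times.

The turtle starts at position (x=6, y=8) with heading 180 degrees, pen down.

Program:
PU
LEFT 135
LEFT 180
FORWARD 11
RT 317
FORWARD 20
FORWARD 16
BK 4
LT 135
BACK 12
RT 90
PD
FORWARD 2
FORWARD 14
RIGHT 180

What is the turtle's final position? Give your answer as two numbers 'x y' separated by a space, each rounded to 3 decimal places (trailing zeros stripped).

Executing turtle program step by step:
Start: pos=(6,8), heading=180, pen down
PU: pen up
LT 135: heading 180 -> 315
LT 180: heading 315 -> 135
FD 11: (6,8) -> (-1.778,15.778) [heading=135, move]
RT 317: heading 135 -> 178
FD 20: (-1.778,15.778) -> (-21.766,16.476) [heading=178, move]
FD 16: (-21.766,16.476) -> (-37.756,17.035) [heading=178, move]
BK 4: (-37.756,17.035) -> (-33.759,16.895) [heading=178, move]
LT 135: heading 178 -> 313
BK 12: (-33.759,16.895) -> (-41.943,25.671) [heading=313, move]
RT 90: heading 313 -> 223
PD: pen down
FD 2: (-41.943,25.671) -> (-43.405,24.307) [heading=223, draw]
FD 14: (-43.405,24.307) -> (-53.644,14.759) [heading=223, draw]
RT 180: heading 223 -> 43
Final: pos=(-53.644,14.759), heading=43, 2 segment(s) drawn

Answer: -53.644 14.759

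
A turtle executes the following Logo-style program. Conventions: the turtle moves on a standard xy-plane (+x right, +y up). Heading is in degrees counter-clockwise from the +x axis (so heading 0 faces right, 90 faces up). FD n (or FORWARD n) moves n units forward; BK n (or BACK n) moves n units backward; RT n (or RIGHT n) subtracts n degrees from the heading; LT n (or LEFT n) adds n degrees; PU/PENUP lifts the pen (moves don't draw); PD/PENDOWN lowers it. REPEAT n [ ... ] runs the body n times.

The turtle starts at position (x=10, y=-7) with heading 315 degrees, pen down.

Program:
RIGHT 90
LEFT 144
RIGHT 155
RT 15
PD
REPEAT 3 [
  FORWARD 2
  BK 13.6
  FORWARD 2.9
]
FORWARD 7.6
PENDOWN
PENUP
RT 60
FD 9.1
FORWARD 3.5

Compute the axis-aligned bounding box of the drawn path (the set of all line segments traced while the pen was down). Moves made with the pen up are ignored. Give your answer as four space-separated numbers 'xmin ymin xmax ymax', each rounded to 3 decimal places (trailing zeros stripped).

Answer: 8.109 -7.651 37.42 2.441

Derivation:
Executing turtle program step by step:
Start: pos=(10,-7), heading=315, pen down
RT 90: heading 315 -> 225
LT 144: heading 225 -> 9
RT 155: heading 9 -> 214
RT 15: heading 214 -> 199
PD: pen down
REPEAT 3 [
  -- iteration 1/3 --
  FD 2: (10,-7) -> (8.109,-7.651) [heading=199, draw]
  BK 13.6: (8.109,-7.651) -> (20.968,-3.223) [heading=199, draw]
  FD 2.9: (20.968,-3.223) -> (18.226,-4.168) [heading=199, draw]
  -- iteration 2/3 --
  FD 2: (18.226,-4.168) -> (16.335,-4.819) [heading=199, draw]
  BK 13.6: (16.335,-4.819) -> (29.194,-0.391) [heading=199, draw]
  FD 2.9: (29.194,-0.391) -> (26.452,-1.335) [heading=199, draw]
  -- iteration 3/3 --
  FD 2: (26.452,-1.335) -> (24.561,-1.986) [heading=199, draw]
  BK 13.6: (24.561,-1.986) -> (37.42,2.441) [heading=199, draw]
  FD 2.9: (37.42,2.441) -> (34.678,1.497) [heading=199, draw]
]
FD 7.6: (34.678,1.497) -> (27.492,-0.977) [heading=199, draw]
PD: pen down
PU: pen up
RT 60: heading 199 -> 139
FD 9.1: (27.492,-0.977) -> (20.624,4.993) [heading=139, move]
FD 3.5: (20.624,4.993) -> (17.983,7.289) [heading=139, move]
Final: pos=(17.983,7.289), heading=139, 10 segment(s) drawn

Segment endpoints: x in {8.109, 10, 16.335, 18.226, 20.968, 24.561, 26.452, 27.492, 29.194, 34.678, 37.42}, y in {-7.651, -7, -4.819, -4.168, -3.223, -1.986, -1.335, -0.977, -0.391, 1.497, 2.441}
xmin=8.109, ymin=-7.651, xmax=37.42, ymax=2.441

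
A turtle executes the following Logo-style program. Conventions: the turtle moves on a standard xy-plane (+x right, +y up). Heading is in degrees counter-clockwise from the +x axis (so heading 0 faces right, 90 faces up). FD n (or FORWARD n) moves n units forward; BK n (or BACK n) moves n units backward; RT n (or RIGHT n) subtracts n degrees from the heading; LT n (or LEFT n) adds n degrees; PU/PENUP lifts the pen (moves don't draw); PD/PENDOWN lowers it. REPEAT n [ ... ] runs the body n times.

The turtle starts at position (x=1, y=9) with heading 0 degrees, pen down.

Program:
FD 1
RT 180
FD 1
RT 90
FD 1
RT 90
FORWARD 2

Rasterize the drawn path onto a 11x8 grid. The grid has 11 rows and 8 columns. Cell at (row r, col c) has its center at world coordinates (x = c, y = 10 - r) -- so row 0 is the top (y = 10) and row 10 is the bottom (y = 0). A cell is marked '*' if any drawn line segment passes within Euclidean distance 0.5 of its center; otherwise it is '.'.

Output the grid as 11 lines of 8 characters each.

Segment 0: (1,9) -> (2,9)
Segment 1: (2,9) -> (1,9)
Segment 2: (1,9) -> (1,10)
Segment 3: (1,10) -> (3,10)

Answer: .***....
.**.....
........
........
........
........
........
........
........
........
........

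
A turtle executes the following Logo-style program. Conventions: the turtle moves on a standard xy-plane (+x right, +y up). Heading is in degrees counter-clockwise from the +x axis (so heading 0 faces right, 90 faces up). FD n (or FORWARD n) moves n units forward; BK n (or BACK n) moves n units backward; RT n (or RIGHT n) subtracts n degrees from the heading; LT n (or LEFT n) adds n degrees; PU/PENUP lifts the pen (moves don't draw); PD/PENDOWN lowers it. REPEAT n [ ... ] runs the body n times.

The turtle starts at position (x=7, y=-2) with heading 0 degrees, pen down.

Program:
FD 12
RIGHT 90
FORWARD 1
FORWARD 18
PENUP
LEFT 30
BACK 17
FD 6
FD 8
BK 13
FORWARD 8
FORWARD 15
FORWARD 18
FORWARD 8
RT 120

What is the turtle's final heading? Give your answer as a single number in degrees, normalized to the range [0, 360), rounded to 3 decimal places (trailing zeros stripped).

Answer: 180

Derivation:
Executing turtle program step by step:
Start: pos=(7,-2), heading=0, pen down
FD 12: (7,-2) -> (19,-2) [heading=0, draw]
RT 90: heading 0 -> 270
FD 1: (19,-2) -> (19,-3) [heading=270, draw]
FD 18: (19,-3) -> (19,-21) [heading=270, draw]
PU: pen up
LT 30: heading 270 -> 300
BK 17: (19,-21) -> (10.5,-6.278) [heading=300, move]
FD 6: (10.5,-6.278) -> (13.5,-11.474) [heading=300, move]
FD 8: (13.5,-11.474) -> (17.5,-18.402) [heading=300, move]
BK 13: (17.5,-18.402) -> (11,-7.144) [heading=300, move]
FD 8: (11,-7.144) -> (15,-14.072) [heading=300, move]
FD 15: (15,-14.072) -> (22.5,-27.062) [heading=300, move]
FD 18: (22.5,-27.062) -> (31.5,-42.651) [heading=300, move]
FD 8: (31.5,-42.651) -> (35.5,-49.579) [heading=300, move]
RT 120: heading 300 -> 180
Final: pos=(35.5,-49.579), heading=180, 3 segment(s) drawn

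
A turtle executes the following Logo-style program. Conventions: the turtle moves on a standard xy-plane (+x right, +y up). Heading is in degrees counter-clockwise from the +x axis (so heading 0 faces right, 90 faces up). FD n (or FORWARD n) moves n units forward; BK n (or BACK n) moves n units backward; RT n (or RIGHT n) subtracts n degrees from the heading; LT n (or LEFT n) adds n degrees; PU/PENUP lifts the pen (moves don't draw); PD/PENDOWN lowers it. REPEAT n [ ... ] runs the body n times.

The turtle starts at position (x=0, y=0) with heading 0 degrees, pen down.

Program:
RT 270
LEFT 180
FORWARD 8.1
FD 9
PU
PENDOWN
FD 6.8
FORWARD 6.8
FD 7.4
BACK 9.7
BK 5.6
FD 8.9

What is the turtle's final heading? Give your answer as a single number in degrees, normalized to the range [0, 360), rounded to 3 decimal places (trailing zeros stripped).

Answer: 270

Derivation:
Executing turtle program step by step:
Start: pos=(0,0), heading=0, pen down
RT 270: heading 0 -> 90
LT 180: heading 90 -> 270
FD 8.1: (0,0) -> (0,-8.1) [heading=270, draw]
FD 9: (0,-8.1) -> (0,-17.1) [heading=270, draw]
PU: pen up
PD: pen down
FD 6.8: (0,-17.1) -> (0,-23.9) [heading=270, draw]
FD 6.8: (0,-23.9) -> (0,-30.7) [heading=270, draw]
FD 7.4: (0,-30.7) -> (0,-38.1) [heading=270, draw]
BK 9.7: (0,-38.1) -> (0,-28.4) [heading=270, draw]
BK 5.6: (0,-28.4) -> (0,-22.8) [heading=270, draw]
FD 8.9: (0,-22.8) -> (0,-31.7) [heading=270, draw]
Final: pos=(0,-31.7), heading=270, 8 segment(s) drawn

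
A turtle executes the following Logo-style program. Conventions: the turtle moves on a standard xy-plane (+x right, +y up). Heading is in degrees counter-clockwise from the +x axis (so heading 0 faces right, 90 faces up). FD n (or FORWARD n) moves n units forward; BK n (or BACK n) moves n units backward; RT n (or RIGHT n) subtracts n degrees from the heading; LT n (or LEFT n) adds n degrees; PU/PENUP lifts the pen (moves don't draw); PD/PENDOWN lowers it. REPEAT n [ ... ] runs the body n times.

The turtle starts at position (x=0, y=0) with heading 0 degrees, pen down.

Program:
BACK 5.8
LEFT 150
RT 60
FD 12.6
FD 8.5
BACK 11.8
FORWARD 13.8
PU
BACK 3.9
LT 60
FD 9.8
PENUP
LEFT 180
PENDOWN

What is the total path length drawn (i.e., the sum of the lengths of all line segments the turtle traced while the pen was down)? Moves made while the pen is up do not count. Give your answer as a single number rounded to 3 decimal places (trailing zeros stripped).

Answer: 52.5

Derivation:
Executing turtle program step by step:
Start: pos=(0,0), heading=0, pen down
BK 5.8: (0,0) -> (-5.8,0) [heading=0, draw]
LT 150: heading 0 -> 150
RT 60: heading 150 -> 90
FD 12.6: (-5.8,0) -> (-5.8,12.6) [heading=90, draw]
FD 8.5: (-5.8,12.6) -> (-5.8,21.1) [heading=90, draw]
BK 11.8: (-5.8,21.1) -> (-5.8,9.3) [heading=90, draw]
FD 13.8: (-5.8,9.3) -> (-5.8,23.1) [heading=90, draw]
PU: pen up
BK 3.9: (-5.8,23.1) -> (-5.8,19.2) [heading=90, move]
LT 60: heading 90 -> 150
FD 9.8: (-5.8,19.2) -> (-14.287,24.1) [heading=150, move]
PU: pen up
LT 180: heading 150 -> 330
PD: pen down
Final: pos=(-14.287,24.1), heading=330, 5 segment(s) drawn

Segment lengths:
  seg 1: (0,0) -> (-5.8,0), length = 5.8
  seg 2: (-5.8,0) -> (-5.8,12.6), length = 12.6
  seg 3: (-5.8,12.6) -> (-5.8,21.1), length = 8.5
  seg 4: (-5.8,21.1) -> (-5.8,9.3), length = 11.8
  seg 5: (-5.8,9.3) -> (-5.8,23.1), length = 13.8
Total = 52.5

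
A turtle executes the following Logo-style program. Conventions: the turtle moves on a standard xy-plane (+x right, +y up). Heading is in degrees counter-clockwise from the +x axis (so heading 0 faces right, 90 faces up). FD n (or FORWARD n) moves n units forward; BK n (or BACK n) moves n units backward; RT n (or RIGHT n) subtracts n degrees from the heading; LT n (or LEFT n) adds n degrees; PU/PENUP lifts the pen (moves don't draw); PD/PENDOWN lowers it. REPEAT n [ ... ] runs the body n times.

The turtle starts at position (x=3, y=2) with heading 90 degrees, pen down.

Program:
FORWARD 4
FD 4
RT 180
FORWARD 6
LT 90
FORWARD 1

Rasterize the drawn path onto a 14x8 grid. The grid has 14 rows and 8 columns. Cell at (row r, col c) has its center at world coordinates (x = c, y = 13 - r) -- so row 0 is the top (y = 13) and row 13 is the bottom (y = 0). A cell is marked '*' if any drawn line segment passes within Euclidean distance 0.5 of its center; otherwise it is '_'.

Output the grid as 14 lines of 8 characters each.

Answer: ________
________
________
___*____
___*____
___*____
___*____
___*____
___*____
___**___
___*____
___*____
________
________

Derivation:
Segment 0: (3,2) -> (3,6)
Segment 1: (3,6) -> (3,10)
Segment 2: (3,10) -> (3,4)
Segment 3: (3,4) -> (4,4)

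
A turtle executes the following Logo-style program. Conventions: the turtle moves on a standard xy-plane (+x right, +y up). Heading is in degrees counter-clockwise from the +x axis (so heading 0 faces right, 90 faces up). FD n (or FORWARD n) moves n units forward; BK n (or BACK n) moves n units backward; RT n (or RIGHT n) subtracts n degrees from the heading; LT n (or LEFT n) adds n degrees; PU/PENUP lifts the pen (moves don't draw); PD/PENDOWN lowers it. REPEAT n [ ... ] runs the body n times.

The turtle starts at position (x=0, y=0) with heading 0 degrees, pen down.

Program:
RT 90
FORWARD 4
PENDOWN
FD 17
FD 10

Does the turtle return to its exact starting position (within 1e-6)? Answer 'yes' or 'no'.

Answer: no

Derivation:
Executing turtle program step by step:
Start: pos=(0,0), heading=0, pen down
RT 90: heading 0 -> 270
FD 4: (0,0) -> (0,-4) [heading=270, draw]
PD: pen down
FD 17: (0,-4) -> (0,-21) [heading=270, draw]
FD 10: (0,-21) -> (0,-31) [heading=270, draw]
Final: pos=(0,-31), heading=270, 3 segment(s) drawn

Start position: (0, 0)
Final position: (0, -31)
Distance = 31; >= 1e-6 -> NOT closed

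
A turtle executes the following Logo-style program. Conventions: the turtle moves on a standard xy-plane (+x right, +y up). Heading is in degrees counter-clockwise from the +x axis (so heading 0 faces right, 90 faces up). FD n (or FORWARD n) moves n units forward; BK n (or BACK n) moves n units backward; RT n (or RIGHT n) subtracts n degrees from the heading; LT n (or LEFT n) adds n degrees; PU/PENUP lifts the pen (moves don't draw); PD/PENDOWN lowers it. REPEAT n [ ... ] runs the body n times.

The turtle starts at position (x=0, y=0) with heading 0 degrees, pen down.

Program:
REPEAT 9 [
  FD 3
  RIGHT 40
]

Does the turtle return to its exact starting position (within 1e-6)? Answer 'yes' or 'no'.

Answer: yes

Derivation:
Executing turtle program step by step:
Start: pos=(0,0), heading=0, pen down
REPEAT 9 [
  -- iteration 1/9 --
  FD 3: (0,0) -> (3,0) [heading=0, draw]
  RT 40: heading 0 -> 320
  -- iteration 2/9 --
  FD 3: (3,0) -> (5.298,-1.928) [heading=320, draw]
  RT 40: heading 320 -> 280
  -- iteration 3/9 --
  FD 3: (5.298,-1.928) -> (5.819,-4.883) [heading=280, draw]
  RT 40: heading 280 -> 240
  -- iteration 4/9 --
  FD 3: (5.819,-4.883) -> (4.319,-7.481) [heading=240, draw]
  RT 40: heading 240 -> 200
  -- iteration 5/9 --
  FD 3: (4.319,-7.481) -> (1.5,-8.507) [heading=200, draw]
  RT 40: heading 200 -> 160
  -- iteration 6/9 --
  FD 3: (1.5,-8.507) -> (-1.319,-7.481) [heading=160, draw]
  RT 40: heading 160 -> 120
  -- iteration 7/9 --
  FD 3: (-1.319,-7.481) -> (-2.819,-4.883) [heading=120, draw]
  RT 40: heading 120 -> 80
  -- iteration 8/9 --
  FD 3: (-2.819,-4.883) -> (-2.298,-1.928) [heading=80, draw]
  RT 40: heading 80 -> 40
  -- iteration 9/9 --
  FD 3: (-2.298,-1.928) -> (0,0) [heading=40, draw]
  RT 40: heading 40 -> 0
]
Final: pos=(0,0), heading=0, 9 segment(s) drawn

Start position: (0, 0)
Final position: (0, 0)
Distance = 0; < 1e-6 -> CLOSED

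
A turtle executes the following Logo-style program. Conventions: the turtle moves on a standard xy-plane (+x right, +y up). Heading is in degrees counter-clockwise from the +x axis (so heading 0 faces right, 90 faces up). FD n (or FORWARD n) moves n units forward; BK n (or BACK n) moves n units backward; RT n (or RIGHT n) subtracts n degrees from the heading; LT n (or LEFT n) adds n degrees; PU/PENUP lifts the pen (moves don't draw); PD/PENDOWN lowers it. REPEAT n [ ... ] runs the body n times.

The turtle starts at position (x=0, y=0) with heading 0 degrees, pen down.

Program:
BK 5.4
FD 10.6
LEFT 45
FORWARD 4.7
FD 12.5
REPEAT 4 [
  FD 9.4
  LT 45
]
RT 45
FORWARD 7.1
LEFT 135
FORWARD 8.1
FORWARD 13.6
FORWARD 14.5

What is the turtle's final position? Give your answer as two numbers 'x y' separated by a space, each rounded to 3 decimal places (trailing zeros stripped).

Answer: 26.46 9.259

Derivation:
Executing turtle program step by step:
Start: pos=(0,0), heading=0, pen down
BK 5.4: (0,0) -> (-5.4,0) [heading=0, draw]
FD 10.6: (-5.4,0) -> (5.2,0) [heading=0, draw]
LT 45: heading 0 -> 45
FD 4.7: (5.2,0) -> (8.523,3.323) [heading=45, draw]
FD 12.5: (8.523,3.323) -> (17.362,12.162) [heading=45, draw]
REPEAT 4 [
  -- iteration 1/4 --
  FD 9.4: (17.362,12.162) -> (24.009,18.809) [heading=45, draw]
  LT 45: heading 45 -> 90
  -- iteration 2/4 --
  FD 9.4: (24.009,18.809) -> (24.009,28.209) [heading=90, draw]
  LT 45: heading 90 -> 135
  -- iteration 3/4 --
  FD 9.4: (24.009,28.209) -> (17.362,34.856) [heading=135, draw]
  LT 45: heading 135 -> 180
  -- iteration 4/4 --
  FD 9.4: (17.362,34.856) -> (7.962,34.856) [heading=180, draw]
  LT 45: heading 180 -> 225
]
RT 45: heading 225 -> 180
FD 7.1: (7.962,34.856) -> (0.862,34.856) [heading=180, draw]
LT 135: heading 180 -> 315
FD 8.1: (0.862,34.856) -> (6.59,29.128) [heading=315, draw]
FD 13.6: (6.59,29.128) -> (16.206,19.512) [heading=315, draw]
FD 14.5: (16.206,19.512) -> (26.46,9.259) [heading=315, draw]
Final: pos=(26.46,9.259), heading=315, 12 segment(s) drawn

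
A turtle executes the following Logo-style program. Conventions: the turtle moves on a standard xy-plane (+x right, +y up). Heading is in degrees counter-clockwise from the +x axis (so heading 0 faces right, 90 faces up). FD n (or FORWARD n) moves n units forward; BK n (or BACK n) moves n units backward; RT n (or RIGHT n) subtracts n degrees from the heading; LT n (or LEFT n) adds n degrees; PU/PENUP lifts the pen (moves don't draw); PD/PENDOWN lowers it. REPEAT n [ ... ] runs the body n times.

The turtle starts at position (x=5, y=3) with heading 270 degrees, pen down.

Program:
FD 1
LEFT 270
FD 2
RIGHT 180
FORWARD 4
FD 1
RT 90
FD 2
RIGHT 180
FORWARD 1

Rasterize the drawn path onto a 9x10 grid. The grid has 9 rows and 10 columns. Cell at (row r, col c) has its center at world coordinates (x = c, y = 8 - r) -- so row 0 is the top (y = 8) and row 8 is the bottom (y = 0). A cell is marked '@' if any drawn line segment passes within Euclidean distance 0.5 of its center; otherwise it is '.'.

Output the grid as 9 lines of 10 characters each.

Answer: ..........
..........
..........
..........
..........
.....@....
...@@@@@@.
........@.
........@.

Derivation:
Segment 0: (5,3) -> (5,2)
Segment 1: (5,2) -> (3,2)
Segment 2: (3,2) -> (7,2)
Segment 3: (7,2) -> (8,2)
Segment 4: (8,2) -> (8,-0)
Segment 5: (8,-0) -> (8,1)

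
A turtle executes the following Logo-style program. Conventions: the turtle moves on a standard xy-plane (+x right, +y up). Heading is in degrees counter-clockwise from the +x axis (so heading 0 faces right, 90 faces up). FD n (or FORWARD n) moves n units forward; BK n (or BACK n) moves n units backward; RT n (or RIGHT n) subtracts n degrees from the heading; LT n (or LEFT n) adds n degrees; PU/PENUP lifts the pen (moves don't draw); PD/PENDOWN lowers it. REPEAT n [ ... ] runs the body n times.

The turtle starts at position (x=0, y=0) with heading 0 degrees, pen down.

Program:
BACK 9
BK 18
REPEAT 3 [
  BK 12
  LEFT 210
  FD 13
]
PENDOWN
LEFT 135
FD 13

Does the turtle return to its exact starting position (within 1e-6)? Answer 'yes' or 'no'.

Executing turtle program step by step:
Start: pos=(0,0), heading=0, pen down
BK 9: (0,0) -> (-9,0) [heading=0, draw]
BK 18: (-9,0) -> (-27,0) [heading=0, draw]
REPEAT 3 [
  -- iteration 1/3 --
  BK 12: (-27,0) -> (-39,0) [heading=0, draw]
  LT 210: heading 0 -> 210
  FD 13: (-39,0) -> (-50.258,-6.5) [heading=210, draw]
  -- iteration 2/3 --
  BK 12: (-50.258,-6.5) -> (-39.866,-0.5) [heading=210, draw]
  LT 210: heading 210 -> 60
  FD 13: (-39.866,-0.5) -> (-33.366,10.758) [heading=60, draw]
  -- iteration 3/3 --
  BK 12: (-33.366,10.758) -> (-39.366,0.366) [heading=60, draw]
  LT 210: heading 60 -> 270
  FD 13: (-39.366,0.366) -> (-39.366,-12.634) [heading=270, draw]
]
PD: pen down
LT 135: heading 270 -> 45
FD 13: (-39.366,-12.634) -> (-30.174,-3.442) [heading=45, draw]
Final: pos=(-30.174,-3.442), heading=45, 9 segment(s) drawn

Start position: (0, 0)
Final position: (-30.174, -3.442)
Distance = 30.369; >= 1e-6 -> NOT closed

Answer: no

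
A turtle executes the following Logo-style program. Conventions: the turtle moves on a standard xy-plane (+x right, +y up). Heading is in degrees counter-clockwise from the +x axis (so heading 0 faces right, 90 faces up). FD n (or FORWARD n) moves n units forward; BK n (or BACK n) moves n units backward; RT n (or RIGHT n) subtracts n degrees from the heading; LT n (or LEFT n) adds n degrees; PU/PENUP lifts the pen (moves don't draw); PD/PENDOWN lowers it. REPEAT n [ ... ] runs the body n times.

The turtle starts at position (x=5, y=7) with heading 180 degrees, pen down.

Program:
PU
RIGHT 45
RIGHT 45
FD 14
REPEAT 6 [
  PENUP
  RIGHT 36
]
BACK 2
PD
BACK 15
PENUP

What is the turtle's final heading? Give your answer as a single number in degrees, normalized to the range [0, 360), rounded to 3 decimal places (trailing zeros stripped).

Executing turtle program step by step:
Start: pos=(5,7), heading=180, pen down
PU: pen up
RT 45: heading 180 -> 135
RT 45: heading 135 -> 90
FD 14: (5,7) -> (5,21) [heading=90, move]
REPEAT 6 [
  -- iteration 1/6 --
  PU: pen up
  RT 36: heading 90 -> 54
  -- iteration 2/6 --
  PU: pen up
  RT 36: heading 54 -> 18
  -- iteration 3/6 --
  PU: pen up
  RT 36: heading 18 -> 342
  -- iteration 4/6 --
  PU: pen up
  RT 36: heading 342 -> 306
  -- iteration 5/6 --
  PU: pen up
  RT 36: heading 306 -> 270
  -- iteration 6/6 --
  PU: pen up
  RT 36: heading 270 -> 234
]
BK 2: (5,21) -> (6.176,22.618) [heading=234, move]
PD: pen down
BK 15: (6.176,22.618) -> (14.992,34.753) [heading=234, draw]
PU: pen up
Final: pos=(14.992,34.753), heading=234, 1 segment(s) drawn

Answer: 234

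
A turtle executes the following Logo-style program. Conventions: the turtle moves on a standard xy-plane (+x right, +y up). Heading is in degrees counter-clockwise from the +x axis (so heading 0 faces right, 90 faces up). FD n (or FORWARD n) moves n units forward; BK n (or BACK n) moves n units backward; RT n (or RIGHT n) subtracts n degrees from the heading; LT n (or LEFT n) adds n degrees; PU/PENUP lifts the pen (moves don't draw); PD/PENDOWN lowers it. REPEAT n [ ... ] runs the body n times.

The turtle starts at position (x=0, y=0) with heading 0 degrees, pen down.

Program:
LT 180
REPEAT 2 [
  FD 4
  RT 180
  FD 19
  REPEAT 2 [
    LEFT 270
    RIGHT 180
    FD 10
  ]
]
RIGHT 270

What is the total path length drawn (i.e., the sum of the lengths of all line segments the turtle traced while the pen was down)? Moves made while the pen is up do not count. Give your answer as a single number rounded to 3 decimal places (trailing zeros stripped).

Executing turtle program step by step:
Start: pos=(0,0), heading=0, pen down
LT 180: heading 0 -> 180
REPEAT 2 [
  -- iteration 1/2 --
  FD 4: (0,0) -> (-4,0) [heading=180, draw]
  RT 180: heading 180 -> 0
  FD 19: (-4,0) -> (15,0) [heading=0, draw]
  REPEAT 2 [
    -- iteration 1/2 --
    LT 270: heading 0 -> 270
    RT 180: heading 270 -> 90
    FD 10: (15,0) -> (15,10) [heading=90, draw]
    -- iteration 2/2 --
    LT 270: heading 90 -> 0
    RT 180: heading 0 -> 180
    FD 10: (15,10) -> (5,10) [heading=180, draw]
  ]
  -- iteration 2/2 --
  FD 4: (5,10) -> (1,10) [heading=180, draw]
  RT 180: heading 180 -> 0
  FD 19: (1,10) -> (20,10) [heading=0, draw]
  REPEAT 2 [
    -- iteration 1/2 --
    LT 270: heading 0 -> 270
    RT 180: heading 270 -> 90
    FD 10: (20,10) -> (20,20) [heading=90, draw]
    -- iteration 2/2 --
    LT 270: heading 90 -> 0
    RT 180: heading 0 -> 180
    FD 10: (20,20) -> (10,20) [heading=180, draw]
  ]
]
RT 270: heading 180 -> 270
Final: pos=(10,20), heading=270, 8 segment(s) drawn

Segment lengths:
  seg 1: (0,0) -> (-4,0), length = 4
  seg 2: (-4,0) -> (15,0), length = 19
  seg 3: (15,0) -> (15,10), length = 10
  seg 4: (15,10) -> (5,10), length = 10
  seg 5: (5,10) -> (1,10), length = 4
  seg 6: (1,10) -> (20,10), length = 19
  seg 7: (20,10) -> (20,20), length = 10
  seg 8: (20,20) -> (10,20), length = 10
Total = 86

Answer: 86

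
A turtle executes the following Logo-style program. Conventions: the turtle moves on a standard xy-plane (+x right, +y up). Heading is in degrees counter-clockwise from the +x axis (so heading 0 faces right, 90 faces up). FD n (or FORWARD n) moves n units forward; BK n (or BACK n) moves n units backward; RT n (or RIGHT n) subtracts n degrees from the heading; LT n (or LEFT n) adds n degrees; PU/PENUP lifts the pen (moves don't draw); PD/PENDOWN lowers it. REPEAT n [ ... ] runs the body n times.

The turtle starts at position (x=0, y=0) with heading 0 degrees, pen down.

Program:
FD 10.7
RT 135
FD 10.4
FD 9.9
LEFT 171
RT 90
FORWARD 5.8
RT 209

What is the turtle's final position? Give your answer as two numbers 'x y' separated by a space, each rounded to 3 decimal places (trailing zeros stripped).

Executing turtle program step by step:
Start: pos=(0,0), heading=0, pen down
FD 10.7: (0,0) -> (10.7,0) [heading=0, draw]
RT 135: heading 0 -> 225
FD 10.4: (10.7,0) -> (3.346,-7.354) [heading=225, draw]
FD 9.9: (3.346,-7.354) -> (-3.654,-14.354) [heading=225, draw]
LT 171: heading 225 -> 36
RT 90: heading 36 -> 306
FD 5.8: (-3.654,-14.354) -> (-0.245,-19.047) [heading=306, draw]
RT 209: heading 306 -> 97
Final: pos=(-0.245,-19.047), heading=97, 4 segment(s) drawn

Answer: -0.245 -19.047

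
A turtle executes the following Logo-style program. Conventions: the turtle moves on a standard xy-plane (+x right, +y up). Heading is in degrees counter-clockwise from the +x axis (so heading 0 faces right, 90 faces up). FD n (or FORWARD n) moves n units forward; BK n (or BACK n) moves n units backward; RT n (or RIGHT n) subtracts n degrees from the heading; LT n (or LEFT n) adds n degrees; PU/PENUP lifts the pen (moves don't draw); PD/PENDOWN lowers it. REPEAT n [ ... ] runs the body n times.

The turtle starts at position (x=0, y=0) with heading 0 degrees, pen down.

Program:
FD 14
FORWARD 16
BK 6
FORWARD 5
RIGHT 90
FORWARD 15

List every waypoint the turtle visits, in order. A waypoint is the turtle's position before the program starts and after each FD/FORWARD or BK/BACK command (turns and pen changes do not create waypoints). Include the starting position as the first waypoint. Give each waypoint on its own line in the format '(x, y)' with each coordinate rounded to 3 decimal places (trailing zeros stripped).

Executing turtle program step by step:
Start: pos=(0,0), heading=0, pen down
FD 14: (0,0) -> (14,0) [heading=0, draw]
FD 16: (14,0) -> (30,0) [heading=0, draw]
BK 6: (30,0) -> (24,0) [heading=0, draw]
FD 5: (24,0) -> (29,0) [heading=0, draw]
RT 90: heading 0 -> 270
FD 15: (29,0) -> (29,-15) [heading=270, draw]
Final: pos=(29,-15), heading=270, 5 segment(s) drawn
Waypoints (6 total):
(0, 0)
(14, 0)
(30, 0)
(24, 0)
(29, 0)
(29, -15)

Answer: (0, 0)
(14, 0)
(30, 0)
(24, 0)
(29, 0)
(29, -15)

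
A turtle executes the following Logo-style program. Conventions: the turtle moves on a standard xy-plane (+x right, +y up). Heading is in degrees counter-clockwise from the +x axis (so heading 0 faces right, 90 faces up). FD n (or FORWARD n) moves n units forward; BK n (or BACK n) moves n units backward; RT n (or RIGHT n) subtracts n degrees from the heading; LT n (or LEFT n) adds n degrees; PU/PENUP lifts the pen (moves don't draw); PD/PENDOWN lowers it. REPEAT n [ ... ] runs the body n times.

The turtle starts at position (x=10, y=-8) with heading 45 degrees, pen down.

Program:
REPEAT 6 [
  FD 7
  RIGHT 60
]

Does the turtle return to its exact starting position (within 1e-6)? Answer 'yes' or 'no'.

Executing turtle program step by step:
Start: pos=(10,-8), heading=45, pen down
REPEAT 6 [
  -- iteration 1/6 --
  FD 7: (10,-8) -> (14.95,-3.05) [heading=45, draw]
  RT 60: heading 45 -> 345
  -- iteration 2/6 --
  FD 7: (14.95,-3.05) -> (21.711,-4.862) [heading=345, draw]
  RT 60: heading 345 -> 285
  -- iteration 3/6 --
  FD 7: (21.711,-4.862) -> (23.523,-11.623) [heading=285, draw]
  RT 60: heading 285 -> 225
  -- iteration 4/6 --
  FD 7: (23.523,-11.623) -> (18.573,-16.573) [heading=225, draw]
  RT 60: heading 225 -> 165
  -- iteration 5/6 --
  FD 7: (18.573,-16.573) -> (11.812,-14.761) [heading=165, draw]
  RT 60: heading 165 -> 105
  -- iteration 6/6 --
  FD 7: (11.812,-14.761) -> (10,-8) [heading=105, draw]
  RT 60: heading 105 -> 45
]
Final: pos=(10,-8), heading=45, 6 segment(s) drawn

Start position: (10, -8)
Final position: (10, -8)
Distance = 0; < 1e-6 -> CLOSED

Answer: yes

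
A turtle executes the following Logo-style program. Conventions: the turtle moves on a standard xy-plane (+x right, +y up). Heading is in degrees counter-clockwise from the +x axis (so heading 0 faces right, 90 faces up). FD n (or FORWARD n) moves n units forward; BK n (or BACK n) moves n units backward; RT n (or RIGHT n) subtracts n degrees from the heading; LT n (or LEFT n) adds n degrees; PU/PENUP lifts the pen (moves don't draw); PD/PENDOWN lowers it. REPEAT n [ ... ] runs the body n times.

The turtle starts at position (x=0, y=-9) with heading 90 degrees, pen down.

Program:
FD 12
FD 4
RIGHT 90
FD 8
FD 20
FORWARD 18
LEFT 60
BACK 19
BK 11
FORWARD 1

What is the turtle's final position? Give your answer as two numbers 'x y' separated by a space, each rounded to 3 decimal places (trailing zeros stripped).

Answer: 31.5 -18.115

Derivation:
Executing turtle program step by step:
Start: pos=(0,-9), heading=90, pen down
FD 12: (0,-9) -> (0,3) [heading=90, draw]
FD 4: (0,3) -> (0,7) [heading=90, draw]
RT 90: heading 90 -> 0
FD 8: (0,7) -> (8,7) [heading=0, draw]
FD 20: (8,7) -> (28,7) [heading=0, draw]
FD 18: (28,7) -> (46,7) [heading=0, draw]
LT 60: heading 0 -> 60
BK 19: (46,7) -> (36.5,-9.454) [heading=60, draw]
BK 11: (36.5,-9.454) -> (31,-18.981) [heading=60, draw]
FD 1: (31,-18.981) -> (31.5,-18.115) [heading=60, draw]
Final: pos=(31.5,-18.115), heading=60, 8 segment(s) drawn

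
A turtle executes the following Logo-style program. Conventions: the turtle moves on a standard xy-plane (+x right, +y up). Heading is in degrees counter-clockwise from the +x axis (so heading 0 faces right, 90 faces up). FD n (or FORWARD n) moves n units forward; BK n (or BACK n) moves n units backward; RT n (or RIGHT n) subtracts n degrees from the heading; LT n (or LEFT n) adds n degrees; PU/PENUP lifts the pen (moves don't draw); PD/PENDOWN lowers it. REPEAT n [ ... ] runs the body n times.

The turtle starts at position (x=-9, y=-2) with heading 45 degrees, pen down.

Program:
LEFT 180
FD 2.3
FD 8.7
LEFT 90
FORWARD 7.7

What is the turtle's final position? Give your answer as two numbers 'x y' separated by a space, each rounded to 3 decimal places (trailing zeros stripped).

Executing turtle program step by step:
Start: pos=(-9,-2), heading=45, pen down
LT 180: heading 45 -> 225
FD 2.3: (-9,-2) -> (-10.626,-3.626) [heading=225, draw]
FD 8.7: (-10.626,-3.626) -> (-16.778,-9.778) [heading=225, draw]
LT 90: heading 225 -> 315
FD 7.7: (-16.778,-9.778) -> (-11.333,-15.223) [heading=315, draw]
Final: pos=(-11.333,-15.223), heading=315, 3 segment(s) drawn

Answer: -11.333 -15.223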